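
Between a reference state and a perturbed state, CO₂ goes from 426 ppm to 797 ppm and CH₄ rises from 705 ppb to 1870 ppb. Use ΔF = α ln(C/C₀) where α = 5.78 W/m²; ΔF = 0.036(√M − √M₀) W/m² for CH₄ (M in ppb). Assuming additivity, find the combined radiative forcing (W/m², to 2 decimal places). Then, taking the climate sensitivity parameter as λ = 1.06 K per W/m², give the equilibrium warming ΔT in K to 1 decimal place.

ΔF = 4.22 W/m²; ΔT = 4.5 K

CO₂: 5.78 × ln(797/426) = 5.78 × ln(1.87089) = 5.78 × 0.62641 = 3.6206 W/m².
CH₄: 0.036 × (√1870 − √705) = 0.036 × (43.2435 − 26.5518) = 0.036 × 16.6917 = 0.6009 W/m².
Total ΔF = 3.6206 + 0.6009 = 4.2215 W/m².
ΔT = λ ΔF = 1.06 × 4.22 = 4.4732 K.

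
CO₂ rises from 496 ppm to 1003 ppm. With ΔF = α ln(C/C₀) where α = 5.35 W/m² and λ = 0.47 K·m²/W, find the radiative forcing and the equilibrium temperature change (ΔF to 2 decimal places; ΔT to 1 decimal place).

CO₂: 5.35 × ln(1003/496) = 5.35 × ln(2.02218) = 5.35 × 0.70418 = 3.7674 W/m².
ΔT = λ ΔF = 0.47 × 3.77 = 1.7719 K.

ΔF = 3.77 W/m²; ΔT = 1.8 K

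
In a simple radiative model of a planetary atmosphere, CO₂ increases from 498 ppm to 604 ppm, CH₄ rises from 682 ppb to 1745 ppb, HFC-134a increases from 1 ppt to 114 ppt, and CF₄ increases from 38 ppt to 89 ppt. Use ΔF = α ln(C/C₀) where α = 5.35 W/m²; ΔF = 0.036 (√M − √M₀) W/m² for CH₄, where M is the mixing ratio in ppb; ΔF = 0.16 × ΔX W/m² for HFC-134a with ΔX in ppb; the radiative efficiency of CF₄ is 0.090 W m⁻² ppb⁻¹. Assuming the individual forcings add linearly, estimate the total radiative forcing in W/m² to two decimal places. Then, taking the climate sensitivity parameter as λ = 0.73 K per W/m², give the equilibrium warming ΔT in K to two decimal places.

ΔF = 1.62 W/m²; ΔT = 1.18 K

CO₂: 5.35 × ln(604/498) = 5.35 × ln(1.21285) = 5.35 × 0.19297 = 1.0324 W/m².
CH₄: 0.036 × (√1745 − √682) = 0.036 × (41.7732 − 26.1151) = 0.036 × 15.6581 = 0.5637 W/m².
HFC-134a: Δ = 114 − 1 = 113 ppt = 0.113 ppb; ΔF = 0.16 × 0.113 = 0.0181 W/m².
CF₄: Δ = 89 − 38 = 51 ppt = 0.051 ppb; ΔF = 0.090 × 0.051 = 0.0046 W/m².
Total ΔF = 1.0324 + 0.5637 + 0.0181 + 0.0046 = 1.6188 W/m².
ΔT = λ ΔF = 0.73 × 1.62 = 1.1826 K.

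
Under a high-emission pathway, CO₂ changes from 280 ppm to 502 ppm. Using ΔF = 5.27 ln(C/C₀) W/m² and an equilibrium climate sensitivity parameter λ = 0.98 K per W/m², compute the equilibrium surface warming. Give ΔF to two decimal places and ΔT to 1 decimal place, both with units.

CO₂: 5.27 × ln(502/280) = 5.27 × ln(1.79286) = 5.27 × 0.58381 = 3.0767 W/m².
ΔT = λ ΔF = 0.98 × 3.08 = 3.0184 K.

ΔF = 3.08 W/m²; ΔT = 3.0 K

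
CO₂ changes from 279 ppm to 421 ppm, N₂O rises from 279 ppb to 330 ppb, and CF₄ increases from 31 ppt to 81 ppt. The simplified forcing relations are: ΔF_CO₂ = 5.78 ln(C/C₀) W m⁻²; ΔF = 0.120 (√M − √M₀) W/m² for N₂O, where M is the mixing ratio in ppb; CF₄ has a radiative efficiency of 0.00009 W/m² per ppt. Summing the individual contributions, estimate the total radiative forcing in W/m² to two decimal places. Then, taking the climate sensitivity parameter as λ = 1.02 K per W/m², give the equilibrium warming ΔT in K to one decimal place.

ΔF = 2.56 W/m²; ΔT = 2.6 K

CO₂: 5.78 × ln(421/279) = 5.78 × ln(1.50896) = 5.78 × 0.41142 = 2.3780 W/m².
N₂O: 0.120 × (√330 − √279) = 0.120 × (18.1659 − 16.7033) = 0.120 × 1.4626 = 0.1755 W/m².
CF₄: ΔF = 0.00009 × (81 − 31) = 0.00009 × 50 = 0.0045 W/m².
Total ΔF = 2.3780 + 0.1755 + 0.0045 = 2.5580 W/m².
ΔT = λ ΔF = 1.02 × 2.56 = 2.6112 K.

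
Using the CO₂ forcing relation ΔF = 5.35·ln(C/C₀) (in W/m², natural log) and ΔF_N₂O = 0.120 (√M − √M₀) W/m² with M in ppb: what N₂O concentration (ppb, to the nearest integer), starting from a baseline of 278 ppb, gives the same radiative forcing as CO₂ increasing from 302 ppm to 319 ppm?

M ≈ 365 ppb

CO₂ forcing: 5.35 × ln(319/302) = 5.35 × 0.054764 = 0.29299 W/m².
Set 0.120(√M − √278) = 0.29299: √M = 0.29299/0.120 + √278 = 2.4416 + 16.6733 = 19.1149.
M = (19.1149)² = 365.38 ppb.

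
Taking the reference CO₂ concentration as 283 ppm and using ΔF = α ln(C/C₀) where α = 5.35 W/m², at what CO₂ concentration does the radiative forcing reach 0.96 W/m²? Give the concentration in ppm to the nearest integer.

C ≈ 339 ppm

Set 5.35 ln(C/283) = 0.96, so ln(C/283) = 0.96/5.35 = 0.17944.
Then C/283 = e^0.17944 = 1.19655, giving C = 283 × 1.19655 = 338.62 ppm.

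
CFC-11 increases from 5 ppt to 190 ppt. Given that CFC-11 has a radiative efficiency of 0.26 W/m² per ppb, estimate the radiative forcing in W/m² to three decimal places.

ΔF = 0.048 W/m²

CFC-11: Δ = 190 − 5 = 185 ppt = 0.185 ppb; ΔF = 0.26 × 0.185 = 0.0481 W/m².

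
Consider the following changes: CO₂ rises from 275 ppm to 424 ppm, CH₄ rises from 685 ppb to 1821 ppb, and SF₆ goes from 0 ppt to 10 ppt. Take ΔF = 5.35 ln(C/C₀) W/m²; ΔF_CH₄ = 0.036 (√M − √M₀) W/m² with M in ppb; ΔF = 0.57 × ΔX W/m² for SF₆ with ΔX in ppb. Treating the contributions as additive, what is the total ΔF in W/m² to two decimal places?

CO₂: 5.35 × ln(424/275) = 5.35 × ln(1.54182) = 5.35 × 0.43296 = 2.3163 W/m².
CH₄: 0.036 × (√1821 − √685) = 0.036 × (42.6732 − 26.1725) = 0.036 × 16.5007 = 0.5940 W/m².
SF₆: Δ = 10 − 0 = 10 ppt = 0.010 ppb; ΔF = 0.57 × 0.010 = 0.0057 W/m².
Total ΔF = 2.3163 + 0.5940 + 0.0057 = 2.9160 W/m².

ΔF = 2.92 W/m²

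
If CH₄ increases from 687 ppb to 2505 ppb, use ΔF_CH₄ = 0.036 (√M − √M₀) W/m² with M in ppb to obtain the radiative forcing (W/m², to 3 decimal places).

CH₄: 0.036 × (√2505 − √687) = 0.036 × (50.0500 − 26.2107) = 0.036 × 23.8393 = 0.8582 W/m².

ΔF = 0.858 W/m²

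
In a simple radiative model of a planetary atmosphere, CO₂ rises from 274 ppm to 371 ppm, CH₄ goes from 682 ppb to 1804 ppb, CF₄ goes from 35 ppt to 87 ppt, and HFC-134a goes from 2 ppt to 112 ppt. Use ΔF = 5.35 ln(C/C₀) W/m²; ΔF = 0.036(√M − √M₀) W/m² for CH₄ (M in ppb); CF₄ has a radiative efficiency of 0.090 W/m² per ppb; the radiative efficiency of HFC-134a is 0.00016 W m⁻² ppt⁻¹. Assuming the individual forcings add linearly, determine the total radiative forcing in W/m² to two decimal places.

CO₂: 5.35 × ln(371/274) = 5.35 × ln(1.35401) = 5.35 × 0.30307 = 1.6214 W/m².
CH₄: 0.036 × (√1804 − √682) = 0.036 × (42.4735 − 26.1151) = 0.036 × 16.3584 = 0.5889 W/m².
CF₄: Δ = 87 − 35 = 52 ppt = 0.052 ppb; ΔF = 0.090 × 0.052 = 0.0047 W/m².
HFC-134a: ΔF = 0.00016 × (112 − 2) = 0.00016 × 110 = 0.0176 W/m².
Total ΔF = 1.6214 + 0.5889 + 0.0047 + 0.0176 = 2.2326 W/m².

ΔF = 2.23 W/m²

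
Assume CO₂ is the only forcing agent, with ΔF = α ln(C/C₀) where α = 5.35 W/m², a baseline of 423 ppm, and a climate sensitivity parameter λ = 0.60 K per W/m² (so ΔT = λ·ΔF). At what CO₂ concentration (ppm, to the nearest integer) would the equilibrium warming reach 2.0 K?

Required forcing: ΔF = ΔT/λ = 2.0/0.60 = 3.3333 W/m².
Then ln(C/423) = ΔF/5.35 = 3.3333/5.35 = 0.62305.
So C = 423 × e^0.62305 = 423 × 1.86461 = 788.73 ppm.

C ≈ 789 ppm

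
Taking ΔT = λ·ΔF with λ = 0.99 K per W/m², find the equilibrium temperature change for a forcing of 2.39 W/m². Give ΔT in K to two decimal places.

ΔT = λ ΔF = 0.99 × 2.39 = 2.3661 K.

ΔT = 2.37 K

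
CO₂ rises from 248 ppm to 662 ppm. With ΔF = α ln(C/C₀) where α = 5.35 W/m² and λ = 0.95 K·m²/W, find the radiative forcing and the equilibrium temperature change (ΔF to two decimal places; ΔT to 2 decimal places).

CO₂: 5.35 × ln(662/248) = 5.35 × ln(2.66935) = 5.35 × 0.98183 = 5.2528 W/m².
ΔT = λ ΔF = 0.95 × 5.25 = 4.9875 K.

ΔF = 5.25 W/m²; ΔT = 4.99 K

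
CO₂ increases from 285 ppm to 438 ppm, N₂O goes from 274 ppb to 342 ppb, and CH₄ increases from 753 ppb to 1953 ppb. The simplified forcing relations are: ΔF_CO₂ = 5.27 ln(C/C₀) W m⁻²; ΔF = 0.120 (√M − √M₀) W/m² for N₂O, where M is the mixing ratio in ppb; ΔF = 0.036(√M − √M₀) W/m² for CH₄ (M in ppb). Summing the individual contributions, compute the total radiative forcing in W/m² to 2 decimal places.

CO₂: 5.27 × ln(438/285) = 5.27 × ln(1.53684) = 5.27 × 0.42973 = 2.2647 W/m².
N₂O: 0.120 × (√342 − √274) = 0.120 × (18.4932 − 16.5529) = 0.120 × 1.9403 = 0.2328 W/m².
CH₄: 0.036 × (√1953 − √753) = 0.036 × (44.1928 − 27.4408) = 0.036 × 16.7520 = 0.6031 W/m².
Total ΔF = 2.2647 + 0.2328 + 0.6031 = 3.1006 W/m².

ΔF = 3.10 W/m²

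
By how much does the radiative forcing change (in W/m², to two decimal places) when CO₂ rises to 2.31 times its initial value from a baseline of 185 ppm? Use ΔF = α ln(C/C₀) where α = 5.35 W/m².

Because the forcing depends only on the ratio C/C₀, the initial concentration does not enter.
ΔF = 5.35 × ln(2.31) = 5.35 × 0.83725 = 4.4793 W/m².

ΔF = 4.48 W/m²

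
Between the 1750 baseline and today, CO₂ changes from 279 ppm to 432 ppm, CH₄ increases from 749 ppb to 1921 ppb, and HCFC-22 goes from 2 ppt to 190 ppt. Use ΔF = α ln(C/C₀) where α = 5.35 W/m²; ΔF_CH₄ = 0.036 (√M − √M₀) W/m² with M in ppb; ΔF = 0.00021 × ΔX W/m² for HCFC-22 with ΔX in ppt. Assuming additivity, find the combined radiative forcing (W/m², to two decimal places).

ΔF = 2.97 W/m²

CO₂: 5.35 × ln(432/279) = 5.35 × ln(1.54839) = 5.35 × 0.43722 = 2.3391 W/m².
CH₄: 0.036 × (√1921 − √749) = 0.036 × (43.8292 − 27.3679) = 0.036 × 16.4613 = 0.5926 W/m².
HCFC-22: ΔF = 0.00021 × (190 − 2) = 0.00021 × 188 = 0.0395 W/m².
Total ΔF = 2.3391 + 0.5926 + 0.0395 = 2.9712 W/m².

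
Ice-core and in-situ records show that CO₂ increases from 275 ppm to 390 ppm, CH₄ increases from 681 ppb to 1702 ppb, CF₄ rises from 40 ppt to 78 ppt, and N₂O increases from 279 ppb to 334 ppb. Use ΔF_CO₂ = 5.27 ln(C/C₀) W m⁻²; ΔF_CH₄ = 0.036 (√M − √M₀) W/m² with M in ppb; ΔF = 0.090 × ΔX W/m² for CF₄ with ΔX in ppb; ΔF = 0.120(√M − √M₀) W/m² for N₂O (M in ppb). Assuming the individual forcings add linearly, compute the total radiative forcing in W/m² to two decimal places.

ΔF = 2.58 W/m²

CO₂: 5.27 × ln(390/275) = 5.27 × ln(1.41818) = 5.27 × 0.34937 = 1.8412 W/m².
CH₄: 0.036 × (√1702 − √681) = 0.036 × (41.2553 − 26.0960) = 0.036 × 15.1593 = 0.5457 W/m².
CF₄: Δ = 78 − 40 = 38 ppt = 0.038 ppb; ΔF = 0.090 × 0.038 = 0.0034 W/m².
N₂O: 0.120 × (√334 − √279) = 0.120 × (18.2757 − 16.7033) = 0.120 × 1.5724 = 0.1887 W/m².
Total ΔF = 1.8412 + 0.5457 + 0.0034 + 0.1887 = 2.5790 W/m².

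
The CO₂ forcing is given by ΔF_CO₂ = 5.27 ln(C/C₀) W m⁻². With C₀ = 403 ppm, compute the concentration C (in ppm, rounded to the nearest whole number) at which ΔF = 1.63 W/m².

Set 5.27 ln(C/403) = 1.63, so ln(C/403) = 1.63/5.27 = 0.30930.
Then C/403 = e^0.30930 = 1.36247, giving C = 403 × 1.36247 = 549.08 ppm.

C ≈ 549 ppm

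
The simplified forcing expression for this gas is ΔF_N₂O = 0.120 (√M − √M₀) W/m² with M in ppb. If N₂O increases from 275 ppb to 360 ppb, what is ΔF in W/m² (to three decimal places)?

N₂O: 0.120 × (√360 − √275) = 0.120 × (18.9737 − 16.5831) = 0.120 × 2.3906 = 0.2869 W/m².

ΔF = 0.287 W/m²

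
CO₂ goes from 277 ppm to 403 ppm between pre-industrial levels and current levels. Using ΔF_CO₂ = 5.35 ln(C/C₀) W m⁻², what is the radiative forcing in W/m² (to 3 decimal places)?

ΔF = 2.006 W/m²

CO₂: 5.35 × ln(403/277) = 5.35 × ln(1.45487) = 5.35 × 0.37492 = 2.0058 W/m².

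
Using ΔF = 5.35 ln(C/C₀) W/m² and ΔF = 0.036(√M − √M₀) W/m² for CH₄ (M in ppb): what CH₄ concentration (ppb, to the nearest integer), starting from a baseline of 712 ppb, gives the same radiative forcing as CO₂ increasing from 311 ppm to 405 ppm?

M ≈ 4347 ppb

CO₂ forcing: 5.35 × ln(405/311) = 5.35 × 0.264094 = 1.41290 W/m².
Set 0.036(√M − √712) = 1.41290: √M = 1.41290/0.036 + √712 = 39.2472 + 26.6833 = 65.9305.
M = (65.9305)² = 4346.83 ppb.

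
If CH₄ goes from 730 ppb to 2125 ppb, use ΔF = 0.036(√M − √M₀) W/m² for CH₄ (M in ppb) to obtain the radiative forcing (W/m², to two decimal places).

ΔF = 0.69 W/m²

CH₄: 0.036 × (√2125 − √730) = 0.036 × (46.0977 − 27.0185) = 0.036 × 19.0792 = 0.6869 W/m².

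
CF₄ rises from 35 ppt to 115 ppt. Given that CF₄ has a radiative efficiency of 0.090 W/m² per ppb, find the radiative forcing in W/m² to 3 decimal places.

CF₄: Δ = 115 − 35 = 80 ppt = 0.080 ppb; ΔF = 0.090 × 0.080 = 0.0072 W/m².

ΔF = 0.007 W/m²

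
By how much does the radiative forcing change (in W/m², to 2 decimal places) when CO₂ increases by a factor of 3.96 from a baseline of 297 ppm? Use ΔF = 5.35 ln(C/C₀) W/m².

ΔF = 7.36 W/m²

Because the forcing depends only on the ratio C/C₀, the initial concentration does not enter.
ΔF = 5.35 × ln(3.96) = 5.35 × 1.37624 = 7.3629 W/m².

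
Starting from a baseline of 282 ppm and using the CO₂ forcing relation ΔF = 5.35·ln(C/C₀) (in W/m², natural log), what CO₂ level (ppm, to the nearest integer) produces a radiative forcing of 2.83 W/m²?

C ≈ 479 ppm

Set 5.35 ln(C/282) = 2.83, so ln(C/282) = 2.83/5.35 = 0.52897.
Then C/282 = e^0.52897 = 1.69718, giving C = 282 × 1.69718 = 478.60 ppm.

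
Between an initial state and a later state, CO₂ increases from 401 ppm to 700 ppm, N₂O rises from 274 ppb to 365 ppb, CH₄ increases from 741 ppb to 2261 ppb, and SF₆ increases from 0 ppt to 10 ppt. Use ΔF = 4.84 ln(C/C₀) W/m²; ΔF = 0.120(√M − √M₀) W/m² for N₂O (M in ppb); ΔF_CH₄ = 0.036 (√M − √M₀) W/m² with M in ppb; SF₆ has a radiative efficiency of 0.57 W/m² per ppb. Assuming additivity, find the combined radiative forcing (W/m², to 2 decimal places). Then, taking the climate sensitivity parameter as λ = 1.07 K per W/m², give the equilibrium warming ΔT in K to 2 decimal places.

ΔF = 3.74 W/m²; ΔT = 4.00 K

CO₂: 4.84 × ln(700/401) = 4.84 × ln(1.74564) = 4.84 × 0.55712 = 2.6965 W/m².
N₂O: 0.120 × (√365 − √274) = 0.120 × (19.1050 − 16.5529) = 0.120 × 2.5521 = 0.3063 W/m².
CH₄: 0.036 × (√2261 − √741) = 0.036 × (47.5500 − 27.2213) = 0.036 × 20.3287 = 0.7318 W/m².
SF₆: Δ = 10 − 0 = 10 ppt = 0.010 ppb; ΔF = 0.57 × 0.010 = 0.0057 W/m².
Total ΔF = 2.6965 + 0.3063 + 0.7318 + 0.0057 = 3.7403 W/m².
ΔT = λ ΔF = 1.07 × 3.74 = 4.0018 K.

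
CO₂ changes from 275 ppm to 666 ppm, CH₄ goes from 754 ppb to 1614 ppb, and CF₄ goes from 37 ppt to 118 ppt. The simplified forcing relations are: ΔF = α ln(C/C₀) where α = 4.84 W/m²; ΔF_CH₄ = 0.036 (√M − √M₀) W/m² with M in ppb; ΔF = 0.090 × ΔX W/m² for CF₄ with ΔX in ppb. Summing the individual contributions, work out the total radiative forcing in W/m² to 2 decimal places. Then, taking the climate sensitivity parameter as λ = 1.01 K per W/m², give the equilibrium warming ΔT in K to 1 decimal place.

CO₂: 4.84 × ln(666/275) = 4.84 × ln(2.42182) = 4.84 × 0.88452 = 4.2811 W/m².
CH₄: 0.036 × (√1614 − √754) = 0.036 × (40.1746 − 27.4591) = 0.036 × 12.7155 = 0.4578 W/m².
CF₄: Δ = 118 − 37 = 81 ppt = 0.081 ppb; ΔF = 0.090 × 0.081 = 0.0073 W/m².
Total ΔF = 4.2811 + 0.4578 + 0.0073 = 4.7462 W/m².
ΔT = λ ΔF = 1.01 × 4.75 = 4.7975 K.

ΔF = 4.75 W/m²; ΔT = 4.8 K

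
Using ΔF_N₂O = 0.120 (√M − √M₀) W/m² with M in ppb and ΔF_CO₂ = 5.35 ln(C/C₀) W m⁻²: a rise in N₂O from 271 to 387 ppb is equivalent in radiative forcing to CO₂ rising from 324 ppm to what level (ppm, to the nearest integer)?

C ≈ 348 ppm

N₂O forcing: 0.120 × (√387 − √271) = 0.120 × (19.6723 − 16.4621) = 0.120 × 3.2102 = 0.38522 W/m².
Set 5.35 ln(C/324) = 0.38522: ln(C/324) = 0.38522/5.35 = 0.07200, so C = 324 × e^0.07200 = 324 × 1.07466 = 348.19 ppm.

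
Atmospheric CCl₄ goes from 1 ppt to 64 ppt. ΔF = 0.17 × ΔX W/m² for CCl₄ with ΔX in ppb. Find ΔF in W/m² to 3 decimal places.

ΔF = 0.011 W/m²

CCl₄: Δ = 64 − 1 = 63 ppt = 0.063 ppb; ΔF = 0.17 × 0.063 = 0.0107 W/m².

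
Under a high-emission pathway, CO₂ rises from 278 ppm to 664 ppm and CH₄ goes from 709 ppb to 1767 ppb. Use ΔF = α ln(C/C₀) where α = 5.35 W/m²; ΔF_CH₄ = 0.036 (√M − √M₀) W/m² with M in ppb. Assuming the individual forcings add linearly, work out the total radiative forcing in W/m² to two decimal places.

CO₂: 5.35 × ln(664/278) = 5.35 × ln(2.38849) = 5.35 × 0.87066 = 4.6580 W/m².
CH₄: 0.036 × (√1767 − √709) = 0.036 × (42.0357 − 26.6271) = 0.036 × 15.4086 = 0.5547 W/m².
Total ΔF = 4.6580 + 0.5547 = 5.2127 W/m².

ΔF = 5.21 W/m²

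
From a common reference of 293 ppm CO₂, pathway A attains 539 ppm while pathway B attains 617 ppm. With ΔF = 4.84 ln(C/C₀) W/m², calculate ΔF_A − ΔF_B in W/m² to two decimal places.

ΔF_A − ΔF_B = -0.65 W/m²

ΔF_A = 4.84 ln(539/293) = 4.84 × 0.60954 = 2.9502 W/m².
ΔF_B = 4.84 ln(617/293) = 4.84 × 0.74470 = 3.6043 W/m².
Difference: 2.9502 − 3.6043 = -0.6541 W/m².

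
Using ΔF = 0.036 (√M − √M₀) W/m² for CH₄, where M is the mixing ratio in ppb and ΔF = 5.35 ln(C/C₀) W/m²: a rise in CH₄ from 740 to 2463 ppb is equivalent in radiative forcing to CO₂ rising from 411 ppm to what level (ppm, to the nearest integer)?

C ≈ 478 ppm

CH₄ forcing: 0.036 × (√2463 − √740) = 0.036 × (49.6286 − 27.2029) = 0.036 × 22.4257 = 0.80733 W/m².
Set 5.35 ln(C/411) = 0.80733: ln(C/411) = 0.80733/5.35 = 0.15090, so C = 411 × e^0.15090 = 411 × 1.16288 = 477.94 ppm.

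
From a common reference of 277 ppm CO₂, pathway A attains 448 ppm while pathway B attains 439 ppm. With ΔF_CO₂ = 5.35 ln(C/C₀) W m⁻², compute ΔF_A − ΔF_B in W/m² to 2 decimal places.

ΔF_A − ΔF_B = 0.11 W/m²

ΔF_A = 5.35 ln(448/277) = 5.35 × 0.48078 = 2.5722 W/m².
ΔF_B = 5.35 ln(439/277) = 5.35 × 0.46048 = 2.4636 W/m².
Difference: 2.5722 − 2.4636 = 0.1086 W/m².
(Equivalently, ΔF_A − ΔF_B = 5.35 ln(448/439) = 5.35 × 0.02029 = 0.1086 W/m².)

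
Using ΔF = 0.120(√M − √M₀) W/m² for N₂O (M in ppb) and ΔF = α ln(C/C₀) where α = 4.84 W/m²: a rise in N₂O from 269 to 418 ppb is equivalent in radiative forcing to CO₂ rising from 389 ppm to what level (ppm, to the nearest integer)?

N₂O forcing: 0.120 × (√418 − √269) = 0.120 × (20.4450 − 16.4012) = 0.120 × 4.0438 = 0.48526 W/m².
Set 4.84 ln(C/389) = 0.48526: ln(C/389) = 0.48526/4.84 = 0.10026, so C = 389 × e^0.10026 = 389 × 1.10546 = 430.02 ppm.

C ≈ 430 ppm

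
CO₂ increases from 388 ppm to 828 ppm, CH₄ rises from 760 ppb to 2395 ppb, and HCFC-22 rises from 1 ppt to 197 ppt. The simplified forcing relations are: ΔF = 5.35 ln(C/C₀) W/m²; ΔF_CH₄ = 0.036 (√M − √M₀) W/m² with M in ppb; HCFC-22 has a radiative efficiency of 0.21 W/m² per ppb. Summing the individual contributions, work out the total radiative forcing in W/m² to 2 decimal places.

CO₂: 5.35 × ln(828/388) = 5.35 × ln(2.13402) = 5.35 × 0.75801 = 4.0554 W/m².
CH₄: 0.036 × (√2395 − √760) = 0.036 × (48.9387 − 27.5681) = 0.036 × 21.3706 = 0.7693 W/m².
HCFC-22: Δ = 197 − 1 = 196 ppt = 0.196 ppb; ΔF = 0.21 × 0.196 = 0.0412 W/m².
Total ΔF = 4.0554 + 0.7693 + 0.0412 = 4.8659 W/m².

ΔF = 4.87 W/m²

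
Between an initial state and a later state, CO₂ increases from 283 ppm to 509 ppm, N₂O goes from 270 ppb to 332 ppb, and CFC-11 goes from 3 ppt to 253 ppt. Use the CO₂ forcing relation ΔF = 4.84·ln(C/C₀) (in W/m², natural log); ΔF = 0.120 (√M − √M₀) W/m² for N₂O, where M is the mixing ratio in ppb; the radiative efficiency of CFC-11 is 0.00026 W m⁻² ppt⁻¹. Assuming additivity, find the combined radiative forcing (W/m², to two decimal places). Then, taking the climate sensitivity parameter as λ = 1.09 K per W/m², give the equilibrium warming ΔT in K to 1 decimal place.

ΔF = 3.12 W/m²; ΔT = 3.4 K

CO₂: 4.84 × ln(509/283) = 4.84 × ln(1.79859) = 4.84 × 0.58700 = 2.8411 W/m².
N₂O: 0.120 × (√332 − √270) = 0.120 × (18.2209 − 16.4317) = 0.120 × 1.7892 = 0.2147 W/m².
CFC-11: ΔF = 0.00026 × (253 − 3) = 0.00026 × 250 = 0.0650 W/m².
Total ΔF = 2.8411 + 0.2147 + 0.0650 = 3.1208 W/m².
ΔT = λ ΔF = 1.09 × 3.12 = 3.4008 K.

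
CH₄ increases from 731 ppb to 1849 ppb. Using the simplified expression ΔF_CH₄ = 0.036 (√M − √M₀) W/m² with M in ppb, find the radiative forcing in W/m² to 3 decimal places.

ΔF = 0.575 W/m²

CH₄: 0.036 × (√1849 − √731) = 0.036 × (43.0000 − 27.0370) = 0.036 × 15.9630 = 0.5747 W/m².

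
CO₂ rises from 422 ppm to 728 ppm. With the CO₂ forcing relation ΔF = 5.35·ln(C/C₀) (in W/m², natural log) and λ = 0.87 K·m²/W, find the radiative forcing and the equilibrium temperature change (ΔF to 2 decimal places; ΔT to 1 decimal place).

CO₂: 5.35 × ln(728/422) = 5.35 × ln(1.72512) = 5.35 × 0.54530 = 2.9174 W/m².
ΔT = λ ΔF = 0.87 × 2.92 = 2.5404 K.

ΔF = 2.92 W/m²; ΔT = 2.5 K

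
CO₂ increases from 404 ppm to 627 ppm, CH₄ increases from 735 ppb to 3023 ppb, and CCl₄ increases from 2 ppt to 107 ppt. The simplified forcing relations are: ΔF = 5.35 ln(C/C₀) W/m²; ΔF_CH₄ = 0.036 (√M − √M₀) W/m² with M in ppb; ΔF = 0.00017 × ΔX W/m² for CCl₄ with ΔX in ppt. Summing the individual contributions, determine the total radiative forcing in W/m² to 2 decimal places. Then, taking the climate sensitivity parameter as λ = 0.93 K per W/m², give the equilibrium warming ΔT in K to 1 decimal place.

CO₂: 5.35 × ln(627/404) = 5.35 × ln(1.55198) = 5.35 × 0.43953 = 2.3515 W/m².
CH₄: 0.036 × (√3023 − √735) = 0.036 × (54.9818 − 27.1109) = 0.036 × 27.8709 = 1.0034 W/m².
CCl₄: ΔF = 0.00017 × (107 − 2) = 0.00017 × 105 = 0.0179 W/m².
Total ΔF = 2.3515 + 1.0034 + 0.0179 = 3.3728 W/m².
ΔT = λ ΔF = 0.93 × 3.37 = 3.1341 K.

ΔF = 3.37 W/m²; ΔT = 3.1 K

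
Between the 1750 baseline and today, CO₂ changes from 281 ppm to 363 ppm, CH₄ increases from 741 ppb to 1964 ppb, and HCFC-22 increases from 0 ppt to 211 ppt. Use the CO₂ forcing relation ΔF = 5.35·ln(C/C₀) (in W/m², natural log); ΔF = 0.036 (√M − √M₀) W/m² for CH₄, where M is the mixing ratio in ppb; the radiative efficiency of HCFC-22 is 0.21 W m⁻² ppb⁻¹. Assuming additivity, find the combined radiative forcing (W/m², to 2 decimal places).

ΔF = 2.03 W/m²

CO₂: 5.35 × ln(363/281) = 5.35 × ln(1.29181) = 5.35 × 0.25604 = 1.3698 W/m².
CH₄: 0.036 × (√1964 − √741) = 0.036 × (44.3170 − 27.2213) = 0.036 × 17.0957 = 0.6154 W/m².
HCFC-22: Δ = 211 − 0 = 211 ppt = 0.211 ppb; ΔF = 0.21 × 0.211 = 0.0443 W/m².
Total ΔF = 1.3698 + 0.6154 + 0.0443 = 2.0295 W/m².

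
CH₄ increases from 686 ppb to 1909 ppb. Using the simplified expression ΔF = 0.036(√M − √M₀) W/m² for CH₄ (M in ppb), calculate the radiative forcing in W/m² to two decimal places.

ΔF = 0.63 W/m²

CH₄: 0.036 × (√1909 − √686) = 0.036 × (43.6921 − 26.1916) = 0.036 × 17.5005 = 0.6300 W/m².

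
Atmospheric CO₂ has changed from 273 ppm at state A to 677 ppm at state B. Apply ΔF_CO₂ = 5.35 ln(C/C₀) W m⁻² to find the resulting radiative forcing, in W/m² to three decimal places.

ΔF = 4.859 W/m²

CO₂ absorption bands are partially saturated, so forcing scales with the logarithm of the concentration ratio.
CO₂: 5.35 × ln(677/273) = 5.35 × ln(2.47985) = 5.35 × 0.90820 = 4.8589 W/m².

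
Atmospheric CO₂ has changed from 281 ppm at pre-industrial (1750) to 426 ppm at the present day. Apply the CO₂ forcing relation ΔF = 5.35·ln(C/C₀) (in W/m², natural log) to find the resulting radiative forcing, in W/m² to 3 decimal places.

ΔF = 2.226 W/m²

CO₂ absorption bands are partially saturated, so forcing scales with the logarithm of the concentration ratio.
CO₂: 5.35 × ln(426/281) = 5.35 × ln(1.51601) = 5.35 × 0.41608 = 2.2260 W/m².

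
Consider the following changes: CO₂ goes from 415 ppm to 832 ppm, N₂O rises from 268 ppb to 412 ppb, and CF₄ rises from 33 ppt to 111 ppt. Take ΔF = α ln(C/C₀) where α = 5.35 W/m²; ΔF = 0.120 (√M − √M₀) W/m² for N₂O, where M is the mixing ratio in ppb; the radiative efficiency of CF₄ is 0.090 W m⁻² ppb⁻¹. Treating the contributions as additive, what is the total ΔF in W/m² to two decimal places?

CO₂: 5.35 × ln(832/415) = 5.35 × ln(2.00482) = 5.35 × 0.69555 = 3.7212 W/m².
N₂O: 0.120 × (√412 − √268) = 0.120 × (20.2978 − 16.3707) = 0.120 × 3.9271 = 0.4713 W/m².
CF₄: Δ = 111 − 33 = 78 ppt = 0.078 ppb; ΔF = 0.090 × 0.078 = 0.0070 W/m².
Total ΔF = 3.7212 + 0.4713 + 0.0070 = 4.1995 W/m².

ΔF = 4.20 W/m²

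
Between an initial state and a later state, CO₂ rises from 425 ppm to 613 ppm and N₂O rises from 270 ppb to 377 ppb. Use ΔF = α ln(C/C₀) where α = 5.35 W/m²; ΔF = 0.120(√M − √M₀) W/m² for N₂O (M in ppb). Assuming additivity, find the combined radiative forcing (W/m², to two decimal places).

CO₂: 5.35 × ln(613/425) = 5.35 × ln(1.44235) = 5.35 × 0.36627 = 1.9595 W/m².
N₂O: 0.120 × (√377 − √270) = 0.120 × (19.4165 − 16.4317) = 0.120 × 2.9848 = 0.3582 W/m².
Total ΔF = 1.9595 + 0.3582 = 2.3177 W/m².

ΔF = 2.32 W/m²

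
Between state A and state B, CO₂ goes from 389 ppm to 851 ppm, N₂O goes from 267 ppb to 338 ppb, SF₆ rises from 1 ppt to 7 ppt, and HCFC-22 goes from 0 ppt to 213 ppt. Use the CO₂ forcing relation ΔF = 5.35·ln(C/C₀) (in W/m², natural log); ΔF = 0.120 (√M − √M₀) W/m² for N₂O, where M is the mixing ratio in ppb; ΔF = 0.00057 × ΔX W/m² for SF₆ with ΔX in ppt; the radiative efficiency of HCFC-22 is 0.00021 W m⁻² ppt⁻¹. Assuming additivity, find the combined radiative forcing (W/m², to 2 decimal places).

CO₂: 5.35 × ln(851/389) = 5.35 × ln(2.18766) = 5.35 × 0.78283 = 4.1881 W/m².
N₂O: 0.120 × (√338 − √267) = 0.120 × (18.3848 − 16.3401) = 0.120 × 2.0447 = 0.2454 W/m².
SF₆: ΔF = 0.00057 × (7 − 1) = 0.00057 × 6 = 0.0034 W/m².
HCFC-22: ΔF = 0.00021 × (213 − 0) = 0.00021 × 213 = 0.0447 W/m².
Total ΔF = 4.1881 + 0.2454 + 0.0034 + 0.0447 = 4.4816 W/m².

ΔF = 4.48 W/m²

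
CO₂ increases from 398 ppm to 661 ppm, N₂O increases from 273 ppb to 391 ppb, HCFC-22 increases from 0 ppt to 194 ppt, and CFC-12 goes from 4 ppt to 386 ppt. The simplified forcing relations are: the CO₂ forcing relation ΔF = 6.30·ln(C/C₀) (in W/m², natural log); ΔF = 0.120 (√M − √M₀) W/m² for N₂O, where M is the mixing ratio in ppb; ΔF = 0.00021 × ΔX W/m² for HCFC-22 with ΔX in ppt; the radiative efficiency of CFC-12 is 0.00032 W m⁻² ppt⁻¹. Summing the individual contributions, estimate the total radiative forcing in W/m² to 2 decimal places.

ΔF = 3.75 W/m²

CO₂: 6.30 × ln(661/398) = 6.30 × ln(1.66080) = 6.30 × 0.50730 = 3.1960 W/m².
N₂O: 0.120 × (√391 − √273) = 0.120 × (19.7737 − 16.5227) = 0.120 × 3.2510 = 0.3901 W/m².
HCFC-22: ΔF = 0.00021 × (194 − 0) = 0.00021 × 194 = 0.0407 W/m².
CFC-12: ΔF = 0.00032 × (386 − 4) = 0.00032 × 382 = 0.1222 W/m².
Total ΔF = 3.1960 + 0.3901 + 0.0407 + 0.1222 = 3.7490 W/m².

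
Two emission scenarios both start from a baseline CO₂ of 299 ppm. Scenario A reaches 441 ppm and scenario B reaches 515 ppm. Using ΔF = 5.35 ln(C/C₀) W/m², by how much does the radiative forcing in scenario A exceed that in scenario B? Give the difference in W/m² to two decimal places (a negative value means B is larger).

ΔF_A = 5.35 ln(441/299) = 5.35 × 0.38860 = 2.0790 W/m².
ΔF_B = 5.35 ln(515/299) = 5.35 × 0.54372 = 2.9089 W/m².
Difference: 2.0790 − 2.9089 = -0.8299 W/m².
(Equivalently, ΔF_A − ΔF_B = 5.35 ln(441/515) = 5.35 × -0.15512 = -0.8299 W/m².)

ΔF_A − ΔF_B = -0.83 W/m²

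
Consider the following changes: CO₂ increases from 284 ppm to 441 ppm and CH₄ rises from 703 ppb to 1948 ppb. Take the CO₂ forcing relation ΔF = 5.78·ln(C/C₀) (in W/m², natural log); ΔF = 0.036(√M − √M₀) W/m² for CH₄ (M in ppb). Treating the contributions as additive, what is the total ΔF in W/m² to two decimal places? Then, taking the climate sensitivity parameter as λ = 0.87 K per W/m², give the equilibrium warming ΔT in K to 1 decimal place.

CO₂: 5.78 × ln(441/284) = 5.78 × ln(1.55282) = 5.78 × 0.44007 = 2.5436 W/m².
CH₄: 0.036 × (√1948 − √703) = 0.036 × (44.1362 − 26.5141) = 0.036 × 17.6221 = 0.6344 W/m².
Total ΔF = 2.5436 + 0.6344 = 3.1780 W/m².
ΔT = λ ΔF = 0.87 × 3.18 = 2.7666 K.

ΔF = 3.18 W/m²; ΔT = 2.8 K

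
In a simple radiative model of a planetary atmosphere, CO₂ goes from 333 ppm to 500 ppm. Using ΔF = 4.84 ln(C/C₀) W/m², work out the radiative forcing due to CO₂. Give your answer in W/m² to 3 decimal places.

CO₂: 4.84 × ln(500/333) = 4.84 × ln(1.50150) = 4.84 × 0.40646 = 1.9673 W/m².

ΔF = 1.967 W/m²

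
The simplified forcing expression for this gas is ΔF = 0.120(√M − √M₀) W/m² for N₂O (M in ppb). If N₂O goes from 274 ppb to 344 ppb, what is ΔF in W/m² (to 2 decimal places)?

ΔF = 0.24 W/m²

N₂O: 0.120 × (√344 − √274) = 0.120 × (18.5472 − 16.5529) = 0.120 × 1.9943 = 0.2393 W/m².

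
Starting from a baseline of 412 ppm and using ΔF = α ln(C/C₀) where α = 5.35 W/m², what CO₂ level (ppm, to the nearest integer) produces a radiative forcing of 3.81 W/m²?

C ≈ 840 ppm

Set 5.35 ln(C/412) = 3.81, so ln(C/412) = 3.81/5.35 = 0.71215.
Then C/412 = e^0.71215 = 2.03837, giving C = 412 × 2.03837 = 839.81 ppm.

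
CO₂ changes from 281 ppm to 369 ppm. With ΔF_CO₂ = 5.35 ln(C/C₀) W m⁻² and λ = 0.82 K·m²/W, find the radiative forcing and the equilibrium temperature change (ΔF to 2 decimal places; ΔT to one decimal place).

ΔF = 1.46 W/m²; ΔT = 1.2 K

CO₂: 5.35 × ln(369/281) = 5.35 × ln(1.31317) = 5.35 × 0.27244 = 1.4576 W/m².
ΔT = λ ΔF = 0.82 × 1.46 = 1.1972 K.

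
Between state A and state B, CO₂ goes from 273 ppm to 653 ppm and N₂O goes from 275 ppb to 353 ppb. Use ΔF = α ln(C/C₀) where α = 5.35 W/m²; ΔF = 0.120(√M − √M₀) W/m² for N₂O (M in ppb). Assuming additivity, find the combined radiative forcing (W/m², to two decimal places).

CO₂: 5.35 × ln(653/273) = 5.35 × ln(2.39194) = 5.35 × 0.87210 = 4.6657 W/m².
N₂O: 0.120 × (√353 − √275) = 0.120 × (18.7883 − 16.5831) = 0.120 × 2.2052 = 0.2646 W/m².
Total ΔF = 4.6657 + 0.2646 = 4.9303 W/m².

ΔF = 4.93 W/m²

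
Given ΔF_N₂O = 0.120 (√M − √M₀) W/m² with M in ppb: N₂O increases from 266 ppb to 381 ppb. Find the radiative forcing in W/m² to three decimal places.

N₂O: 0.120 × (√381 − √266) = 0.120 × (19.5192 − 16.3095) = 0.120 × 3.2097 = 0.3852 W/m².

ΔF = 0.385 W/m²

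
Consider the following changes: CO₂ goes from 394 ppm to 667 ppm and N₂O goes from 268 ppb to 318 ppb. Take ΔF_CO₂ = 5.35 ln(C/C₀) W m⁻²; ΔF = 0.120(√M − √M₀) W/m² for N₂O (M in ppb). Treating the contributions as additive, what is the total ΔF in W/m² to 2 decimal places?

ΔF = 2.99 W/m²

CO₂: 5.35 × ln(667/394) = 5.35 × ln(1.69289) = 5.35 × 0.52644 = 2.8165 W/m².
N₂O: 0.120 × (√318 − √268) = 0.120 × (17.8326 − 16.3707) = 0.120 × 1.4619 = 0.1754 W/m².
Total ΔF = 2.8165 + 0.1754 = 2.9919 W/m².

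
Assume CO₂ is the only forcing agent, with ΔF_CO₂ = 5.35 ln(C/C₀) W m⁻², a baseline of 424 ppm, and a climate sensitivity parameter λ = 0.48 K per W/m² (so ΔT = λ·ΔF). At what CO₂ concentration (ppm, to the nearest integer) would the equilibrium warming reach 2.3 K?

C ≈ 1038 ppm

Required forcing: ΔF = ΔT/λ = 2.3/0.48 = 4.7917 W/m².
Then ln(C/424) = ΔF/5.35 = 4.7917/5.35 = 0.89564.
So C = 424 × e^0.89564 = 424 × 2.44890 = 1038.33 ppm.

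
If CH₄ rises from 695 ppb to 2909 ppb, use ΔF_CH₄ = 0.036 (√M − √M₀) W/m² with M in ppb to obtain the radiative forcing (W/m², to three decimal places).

ΔF = 0.993 W/m²

CH₄: 0.036 × (√2909 − √695) = 0.036 × (53.9351 − 26.3629) = 0.036 × 27.5722 = 0.9926 W/m².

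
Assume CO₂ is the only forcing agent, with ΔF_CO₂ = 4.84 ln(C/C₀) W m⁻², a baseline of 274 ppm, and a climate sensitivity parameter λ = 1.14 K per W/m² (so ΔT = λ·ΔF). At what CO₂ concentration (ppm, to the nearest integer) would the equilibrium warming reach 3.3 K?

C ≈ 498 ppm

Required forcing: ΔF = ΔT/λ = 3.3/1.14 = 2.8947 W/m².
Then ln(C/274) = ΔF/4.84 = 2.8947/4.84 = 0.59808.
So C = 274 × e^0.59808 = 274 × 1.81862 = 498.30 ppm.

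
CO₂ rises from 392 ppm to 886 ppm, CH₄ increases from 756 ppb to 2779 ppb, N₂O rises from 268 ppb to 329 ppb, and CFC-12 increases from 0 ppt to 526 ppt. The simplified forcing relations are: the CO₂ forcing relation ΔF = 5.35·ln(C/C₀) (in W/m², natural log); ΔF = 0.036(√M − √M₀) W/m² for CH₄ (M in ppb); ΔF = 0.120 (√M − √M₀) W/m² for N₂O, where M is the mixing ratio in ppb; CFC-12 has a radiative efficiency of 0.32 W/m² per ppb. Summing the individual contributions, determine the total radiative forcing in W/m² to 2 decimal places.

ΔF = 5.65 W/m²

CO₂: 5.35 × ln(886/392) = 5.35 × ln(2.26020) = 5.35 × 0.81545 = 4.3627 W/m².
CH₄: 0.036 × (√2779 − √756) = 0.036 × (52.7162 − 27.4955) = 0.036 × 25.2207 = 0.9079 W/m².
N₂O: 0.120 × (√329 − √268) = 0.120 × (18.1384 − 16.3707) = 0.120 × 1.7677 = 0.2121 W/m².
CFC-12: Δ = 526 − 0 = 526 ppt = 0.526 ppb; ΔF = 0.32 × 0.526 = 0.1683 W/m².
Total ΔF = 4.3627 + 0.9079 + 0.2121 + 0.1683 = 5.6510 W/m².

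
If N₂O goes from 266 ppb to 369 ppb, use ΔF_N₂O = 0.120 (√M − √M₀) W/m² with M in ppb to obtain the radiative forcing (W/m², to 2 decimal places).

N₂O: 0.120 × (√369 − √266) = 0.120 × (19.2094 − 16.3095) = 0.120 × 2.8999 = 0.3480 W/m².

ΔF = 0.35 W/m²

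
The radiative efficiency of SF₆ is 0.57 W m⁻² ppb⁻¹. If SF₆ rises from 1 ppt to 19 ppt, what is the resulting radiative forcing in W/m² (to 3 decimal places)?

ΔF = 0.010 W/m²

SF₆: Δ = 19 − 1 = 18 ppt = 0.018 ppb; ΔF = 0.57 × 0.018 = 0.0103 W/m².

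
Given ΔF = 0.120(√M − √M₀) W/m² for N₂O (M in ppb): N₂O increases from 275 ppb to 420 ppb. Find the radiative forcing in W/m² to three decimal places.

N₂O: 0.120 × (√420 − √275) = 0.120 × (20.4939 − 16.5831) = 0.120 × 3.9108 = 0.4693 W/m².

ΔF = 0.469 W/m²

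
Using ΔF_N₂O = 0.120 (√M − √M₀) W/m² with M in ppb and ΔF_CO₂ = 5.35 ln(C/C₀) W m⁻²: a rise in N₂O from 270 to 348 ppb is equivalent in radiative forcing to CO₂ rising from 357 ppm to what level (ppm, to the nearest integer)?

C ≈ 375 ppm

N₂O forcing: 0.120 × (√348 − √270) = 0.120 × (18.6548 − 16.4317) = 0.120 × 2.2231 = 0.26677 W/m².
Set 5.35 ln(C/357) = 0.26677: ln(C/357) = 0.26677/5.35 = 0.04986, so C = 357 × e^0.04986 = 357 × 1.05112 = 375.25 ppm.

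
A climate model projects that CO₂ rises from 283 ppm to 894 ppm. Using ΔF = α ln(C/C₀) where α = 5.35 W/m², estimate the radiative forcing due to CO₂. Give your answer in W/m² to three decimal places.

ΔF = 6.154 W/m²

CO₂ absorption bands are partially saturated, so forcing scales with the logarithm of the concentration ratio.
CO₂: 5.35 × ln(894/283) = 5.35 × ln(3.15901) = 5.35 × 1.15026 = 6.1539 W/m².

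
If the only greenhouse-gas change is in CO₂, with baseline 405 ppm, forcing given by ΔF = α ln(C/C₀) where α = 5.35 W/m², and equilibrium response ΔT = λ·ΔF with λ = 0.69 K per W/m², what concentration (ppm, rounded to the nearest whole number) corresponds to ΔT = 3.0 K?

Required forcing: ΔF = ΔT/λ = 3.0/0.69 = 4.3478 W/m².
Then ln(C/405) = ΔF/5.35 = 4.3478/5.35 = 0.81267.
So C = 405 × e^0.81267 = 405 × 2.25392 = 912.84 ppm.

C ≈ 913 ppm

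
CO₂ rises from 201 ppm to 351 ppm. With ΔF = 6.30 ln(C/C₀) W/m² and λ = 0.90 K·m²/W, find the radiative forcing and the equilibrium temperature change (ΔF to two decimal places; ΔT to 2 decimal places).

ΔF = 3.51 W/m²; ΔT = 3.16 K

CO₂: 6.30 × ln(351/201) = 6.30 × ln(1.74627) = 6.30 × 0.55748 = 3.5121 W/m².
ΔT = λ ΔF = 0.90 × 3.51 = 3.1590 K.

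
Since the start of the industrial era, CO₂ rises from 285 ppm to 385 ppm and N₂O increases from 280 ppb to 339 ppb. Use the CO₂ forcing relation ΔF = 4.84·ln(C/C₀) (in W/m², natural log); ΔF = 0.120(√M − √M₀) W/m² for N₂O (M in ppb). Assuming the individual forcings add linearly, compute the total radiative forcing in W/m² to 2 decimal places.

CO₂: 4.84 × ln(385/285) = 4.84 × ln(1.35088) = 4.84 × 0.30076 = 1.4557 W/m².
N₂O: 0.120 × (√339 − √280) = 0.120 × (18.4120 − 16.7332) = 0.120 × 1.6788 = 0.2015 W/m².
Total ΔF = 1.4557 + 0.2015 = 1.6572 W/m².

ΔF = 1.66 W/m²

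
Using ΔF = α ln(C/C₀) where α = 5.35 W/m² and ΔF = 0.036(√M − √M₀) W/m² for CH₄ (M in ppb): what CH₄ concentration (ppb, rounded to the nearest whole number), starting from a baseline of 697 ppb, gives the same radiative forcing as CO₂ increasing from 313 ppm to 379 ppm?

M ≈ 3007 ppb

CO₂ forcing: 5.35 × ln(379/313) = 5.35 × 0.191333 = 1.02363 W/m².
Set 0.036(√M − √697) = 1.02363: √M = 1.02363/0.036 + √697 = 28.4342 + 26.4008 = 54.8350.
M = (54.8350)² = 3006.88 ppb.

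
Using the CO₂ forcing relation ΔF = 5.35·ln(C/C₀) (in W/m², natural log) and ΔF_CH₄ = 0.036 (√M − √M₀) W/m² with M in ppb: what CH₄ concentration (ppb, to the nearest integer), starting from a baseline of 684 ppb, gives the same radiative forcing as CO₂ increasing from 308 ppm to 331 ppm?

CO₂ forcing: 5.35 × ln(331/308) = 5.35 × 0.072019 = 0.38530 W/m².
Set 0.036(√M − √684) = 0.38530: √M = 0.38530/0.036 + √684 = 10.7028 + 26.1534 = 36.8562.
M = (36.8562)² = 1358.38 ppb.

M ≈ 1358 ppb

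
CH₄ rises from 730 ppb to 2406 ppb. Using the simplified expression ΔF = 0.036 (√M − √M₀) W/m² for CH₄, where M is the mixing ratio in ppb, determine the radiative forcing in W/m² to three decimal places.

ΔF = 0.793 W/m²

CH₄: 0.036 × (√2406 − √730) = 0.036 × (49.0510 − 27.0185) = 0.036 × 22.0325 = 0.7932 W/m².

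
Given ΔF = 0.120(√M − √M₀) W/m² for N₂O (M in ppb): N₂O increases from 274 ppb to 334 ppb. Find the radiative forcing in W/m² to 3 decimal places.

ΔF = 0.207 W/m²

N₂O: 0.120 × (√334 − √274) = 0.120 × (18.2757 − 16.5529) = 0.120 × 1.7228 = 0.2067 W/m².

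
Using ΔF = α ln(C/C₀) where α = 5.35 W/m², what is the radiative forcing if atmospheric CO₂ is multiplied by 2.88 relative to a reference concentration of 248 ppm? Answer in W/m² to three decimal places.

ΔF = 5.35 × ln(2.88) = 5.35 × 1.05779 = 5.6592 W/m².

ΔF = 5.659 W/m²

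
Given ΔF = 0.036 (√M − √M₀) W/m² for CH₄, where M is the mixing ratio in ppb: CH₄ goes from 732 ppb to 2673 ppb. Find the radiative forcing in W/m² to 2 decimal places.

CH₄: 0.036 × (√2673 − √732) = 0.036 × (51.7011 − 27.0555) = 0.036 × 24.6456 = 0.8872 W/m².

ΔF = 0.89 W/m²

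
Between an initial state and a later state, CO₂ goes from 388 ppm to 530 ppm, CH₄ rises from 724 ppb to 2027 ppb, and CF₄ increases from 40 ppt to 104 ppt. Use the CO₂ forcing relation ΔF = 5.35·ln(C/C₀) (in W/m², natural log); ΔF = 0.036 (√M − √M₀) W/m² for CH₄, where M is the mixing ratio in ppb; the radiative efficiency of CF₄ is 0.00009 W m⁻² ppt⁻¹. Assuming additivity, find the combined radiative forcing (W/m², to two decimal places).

CO₂: 5.35 × ln(530/388) = 5.35 × ln(1.36598) = 5.35 × 0.31187 = 1.6685 W/m².
CH₄: 0.036 × (√2027 − √724) = 0.036 × (45.0222 − 26.9072) = 0.036 × 18.1150 = 0.6521 W/m².
CF₄: ΔF = 0.00009 × (104 − 40) = 0.00009 × 64 = 0.0058 W/m².
Total ΔF = 1.6685 + 0.6521 + 0.0058 = 2.3264 W/m².

ΔF = 2.33 W/m²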